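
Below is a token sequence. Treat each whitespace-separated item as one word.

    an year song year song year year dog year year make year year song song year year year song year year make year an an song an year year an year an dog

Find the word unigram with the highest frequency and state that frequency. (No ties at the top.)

Unigram frequencies (highest first):
  year: 17
  an: 6
  song: 6
  dog: 2
  make: 2

"year", 17 times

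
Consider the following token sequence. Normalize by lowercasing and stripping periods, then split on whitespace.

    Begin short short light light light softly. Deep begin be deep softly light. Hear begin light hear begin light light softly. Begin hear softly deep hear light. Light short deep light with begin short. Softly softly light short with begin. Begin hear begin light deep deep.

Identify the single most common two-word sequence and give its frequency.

"light light", 4 times

Bigram frequencies (highest first):
  light light: 4
  hear begin: 3
  begin light: 3
  begin short: 2
  light softly: 2
  softly deep: 2
  … (24 more, each ≤ 2)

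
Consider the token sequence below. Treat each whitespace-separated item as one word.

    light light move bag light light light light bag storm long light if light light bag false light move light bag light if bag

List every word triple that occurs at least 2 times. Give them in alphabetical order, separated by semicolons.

light light bag; light light light

Trigram counts meeting the condition (at least 2 times):
  light light bag: 2
  light light light: 2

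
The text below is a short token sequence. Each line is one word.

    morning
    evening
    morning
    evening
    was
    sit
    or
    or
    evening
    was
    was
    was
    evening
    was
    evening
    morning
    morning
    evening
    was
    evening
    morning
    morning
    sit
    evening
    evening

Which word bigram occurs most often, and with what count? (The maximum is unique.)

Bigram frequencies (highest first):
  evening was: 4
  morning evening: 3
  evening morning: 3
  was evening: 3
  was was: 2
  morning morning: 2
  … (7 more, each ≤ 1)

"evening was", 4 times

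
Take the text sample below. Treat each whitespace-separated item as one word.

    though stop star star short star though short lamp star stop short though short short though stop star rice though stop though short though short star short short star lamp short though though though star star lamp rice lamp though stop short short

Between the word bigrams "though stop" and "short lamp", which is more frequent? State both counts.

"though stop": 4 occurrences
"short lamp": 1 occurrence

"though stop" (4 vs 1)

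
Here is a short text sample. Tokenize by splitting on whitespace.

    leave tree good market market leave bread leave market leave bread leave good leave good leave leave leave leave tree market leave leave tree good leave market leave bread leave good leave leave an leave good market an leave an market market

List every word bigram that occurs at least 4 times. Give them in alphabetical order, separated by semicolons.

Bigram counts meeting the condition (at least 4 times):
  good leave: 4
  leave good: 4
  leave leave: 5
  market leave: 4

good leave; leave good; leave leave; market leave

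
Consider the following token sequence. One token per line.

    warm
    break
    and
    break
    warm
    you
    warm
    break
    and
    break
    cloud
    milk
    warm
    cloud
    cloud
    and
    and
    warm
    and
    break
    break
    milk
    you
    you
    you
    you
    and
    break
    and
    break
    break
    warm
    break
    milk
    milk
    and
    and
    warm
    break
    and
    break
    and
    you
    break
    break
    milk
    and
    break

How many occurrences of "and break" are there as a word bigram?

7

Scanning the 47 overlapping bigram windows for "and break":
  position 3–4: and break
  position 9–10: and break
  position 19–20: and break
  position 27–28: and break
  position 29–30: and break
  position 40–41: and break
  position 47–48: and break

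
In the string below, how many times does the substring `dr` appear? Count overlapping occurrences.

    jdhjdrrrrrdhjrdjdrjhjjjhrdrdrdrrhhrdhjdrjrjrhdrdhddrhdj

8

Sliding a length-2 window over the 55 characters (54 positions):
  position 5–6: dr
  position 17–18: dr
  position 26–27: dr
  position 28–29: dr
  position 30–31: dr
  position 39–40: dr
  position 46–47: dr
  position 51–52: dr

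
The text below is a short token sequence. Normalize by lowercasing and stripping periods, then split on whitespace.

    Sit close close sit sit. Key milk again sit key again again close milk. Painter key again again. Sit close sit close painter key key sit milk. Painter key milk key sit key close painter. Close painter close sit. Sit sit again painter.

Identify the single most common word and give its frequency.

"sit", 11 times

Unigram frequencies (highest first):
  sit: 11
  close: 8
  key: 8
  again: 6
  painter: 6
  milk: 4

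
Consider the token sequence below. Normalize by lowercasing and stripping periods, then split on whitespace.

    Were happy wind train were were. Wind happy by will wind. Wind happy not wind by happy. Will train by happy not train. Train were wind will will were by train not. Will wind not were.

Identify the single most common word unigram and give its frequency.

Unigram frequencies (highest first):
  wind: 7
  were: 6
  happy: 5
  train: 5
  will: 5
  by: 4
  … (1 more, each ≤ 4)

"wind", 7 times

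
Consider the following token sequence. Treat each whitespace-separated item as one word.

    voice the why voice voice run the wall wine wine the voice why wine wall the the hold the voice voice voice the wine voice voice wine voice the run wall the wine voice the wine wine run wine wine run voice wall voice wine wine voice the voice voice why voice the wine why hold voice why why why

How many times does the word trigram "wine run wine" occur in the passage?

Scanning the 58 overlapping trigram windows for "wine run wine":
  position 37–39: wine run wine

1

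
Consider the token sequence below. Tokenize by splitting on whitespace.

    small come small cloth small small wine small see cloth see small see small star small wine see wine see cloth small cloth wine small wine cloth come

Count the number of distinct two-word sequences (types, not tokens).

18

28 tokens → 27 bigram windows in total.
Repeated bigrams (each contributes count−1 duplicates):
  small wine: 3
  cloth small: 2
  see cloth: 2
  see small: 2
  small cloth: 2
  small see: 2
  wine see: 2
  wine small: 2
9 duplicate windows → 27 − 9 = 18 distinct.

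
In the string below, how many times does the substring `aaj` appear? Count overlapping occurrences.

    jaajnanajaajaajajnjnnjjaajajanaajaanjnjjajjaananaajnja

Sliding a length-3 window over the 54 characters (52 positions):
  position 2–4: aaj
  position 10–12: aaj
  position 13–15: aaj
  position 24–26: aaj
  position 31–33: aaj
  position 49–51: aaj

6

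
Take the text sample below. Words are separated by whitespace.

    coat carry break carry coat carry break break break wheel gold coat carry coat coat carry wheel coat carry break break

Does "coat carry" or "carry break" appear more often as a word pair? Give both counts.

"coat carry" (5 vs 3)

"coat carry": 5 occurrences
"carry break": 3 occurrences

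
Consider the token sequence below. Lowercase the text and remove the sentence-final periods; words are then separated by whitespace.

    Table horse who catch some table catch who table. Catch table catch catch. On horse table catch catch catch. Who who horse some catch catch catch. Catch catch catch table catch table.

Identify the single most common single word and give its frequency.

Unigram frequencies (highest first):
  catch: 15
  table: 7
  who: 4
  horse: 3
  some: 2
  on: 1

"catch", 15 times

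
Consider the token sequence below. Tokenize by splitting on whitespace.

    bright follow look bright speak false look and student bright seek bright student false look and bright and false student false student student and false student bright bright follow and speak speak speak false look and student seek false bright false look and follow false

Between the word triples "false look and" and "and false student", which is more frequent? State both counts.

"false look and" (4 vs 2)

"false look and": 4 occurrences
"and false student": 2 occurrences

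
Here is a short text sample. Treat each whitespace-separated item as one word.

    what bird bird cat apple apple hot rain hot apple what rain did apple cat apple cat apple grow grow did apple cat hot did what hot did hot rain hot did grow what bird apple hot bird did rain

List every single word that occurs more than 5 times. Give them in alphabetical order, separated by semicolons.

apple; did; hot

Unigram counts meeting the condition (more than 5 times):
  apple: 8
  did: 6
  hot: 7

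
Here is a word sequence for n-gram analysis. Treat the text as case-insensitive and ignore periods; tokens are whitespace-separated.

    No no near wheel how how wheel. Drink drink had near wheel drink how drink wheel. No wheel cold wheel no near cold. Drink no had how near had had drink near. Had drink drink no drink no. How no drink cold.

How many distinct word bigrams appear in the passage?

31

42 tokens → 41 bigram windows in total.
Repeated bigrams (each contributes count−1 duplicates):
  drink no: 3
  drink drink: 2
  had drink: 2
  near had: 2
  near wheel: 2
  no drink: 2
  no near: 2
  wheel drink: 2
  … (1 more repeated)
10 duplicate windows → 41 − 10 = 31 distinct.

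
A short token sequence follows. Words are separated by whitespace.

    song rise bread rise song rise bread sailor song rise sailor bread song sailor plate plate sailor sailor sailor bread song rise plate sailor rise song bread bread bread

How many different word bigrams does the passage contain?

18

29 tokens → 28 bigram windows in total.
Repeated bigrams (each contributes count−1 duplicates):
  song rise: 4
  bread bread: 2
  bread song: 2
  plate sailor: 2
  rise bread: 2
  rise song: 2
  sailor bread: 2
  sailor sailor: 2
10 duplicate windows → 28 − 10 = 18 distinct.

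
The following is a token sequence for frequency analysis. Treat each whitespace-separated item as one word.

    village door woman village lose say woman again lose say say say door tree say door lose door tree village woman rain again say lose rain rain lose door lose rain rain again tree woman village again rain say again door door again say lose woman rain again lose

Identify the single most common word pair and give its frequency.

Bigram frequencies (highest first):
  rain again: 3
  woman village: 2
  lose say: 2
  again lose: 2
  say say: 2
  say door: 2
  … (27 more, each ≤ 2)

"rain again", 3 times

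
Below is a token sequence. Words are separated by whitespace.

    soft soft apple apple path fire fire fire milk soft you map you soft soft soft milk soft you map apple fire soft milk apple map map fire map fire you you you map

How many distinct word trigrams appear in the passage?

30

34 tokens → 32 trigram windows in total.
Repeated trigrams (each contributes count−1 duplicates):
  milk soft you: 2
  soft you map: 2
2 duplicate windows → 32 − 2 = 30 distinct.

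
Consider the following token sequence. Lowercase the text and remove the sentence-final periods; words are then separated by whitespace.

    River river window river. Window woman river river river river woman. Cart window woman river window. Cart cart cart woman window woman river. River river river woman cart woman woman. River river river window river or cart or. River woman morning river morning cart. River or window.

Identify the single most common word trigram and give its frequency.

Trigram frequencies (highest first):
  river river river: 5
  window woman river: 3
  woman river river: 3
  river river window: 2
  river window river: 2
  river river woman: 2
  … (27 more, each ≤ 2)

"river river river", 5 times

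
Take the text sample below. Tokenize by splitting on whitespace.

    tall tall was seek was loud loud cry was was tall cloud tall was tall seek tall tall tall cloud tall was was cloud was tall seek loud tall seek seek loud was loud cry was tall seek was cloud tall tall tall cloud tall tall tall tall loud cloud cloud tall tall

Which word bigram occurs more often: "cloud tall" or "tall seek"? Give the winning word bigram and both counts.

"cloud tall" (5 vs 4)

"cloud tall": 5 occurrences
"tall seek": 4 occurrences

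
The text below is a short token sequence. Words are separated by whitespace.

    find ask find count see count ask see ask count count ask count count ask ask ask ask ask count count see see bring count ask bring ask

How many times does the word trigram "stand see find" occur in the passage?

0

Scanning the 26 overlapping trigram windows for "stand see find":
  (none found)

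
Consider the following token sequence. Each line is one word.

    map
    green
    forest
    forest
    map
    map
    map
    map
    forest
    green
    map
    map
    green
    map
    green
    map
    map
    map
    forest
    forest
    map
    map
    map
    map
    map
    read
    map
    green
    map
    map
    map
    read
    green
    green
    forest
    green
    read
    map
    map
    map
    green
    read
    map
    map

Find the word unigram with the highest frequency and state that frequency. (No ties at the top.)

"map", 25 times

Unigram frequencies (highest first):
  map: 25
  green: 9
  forest: 6
  read: 4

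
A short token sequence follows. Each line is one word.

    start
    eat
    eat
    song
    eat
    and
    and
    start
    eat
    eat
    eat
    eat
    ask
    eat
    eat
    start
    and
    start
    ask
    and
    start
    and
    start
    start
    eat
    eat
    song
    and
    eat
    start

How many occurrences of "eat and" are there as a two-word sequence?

Scanning the 29 overlapping bigram windows for "eat and":
  position 5–6: eat and

1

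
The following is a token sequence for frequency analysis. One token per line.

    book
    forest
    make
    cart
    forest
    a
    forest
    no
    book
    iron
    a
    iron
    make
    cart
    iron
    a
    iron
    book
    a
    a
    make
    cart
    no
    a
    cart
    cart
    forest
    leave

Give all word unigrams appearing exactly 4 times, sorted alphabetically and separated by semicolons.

Unigram counts meeting the condition (exactly 4 times):
  forest: 4
  iron: 4

forest; iron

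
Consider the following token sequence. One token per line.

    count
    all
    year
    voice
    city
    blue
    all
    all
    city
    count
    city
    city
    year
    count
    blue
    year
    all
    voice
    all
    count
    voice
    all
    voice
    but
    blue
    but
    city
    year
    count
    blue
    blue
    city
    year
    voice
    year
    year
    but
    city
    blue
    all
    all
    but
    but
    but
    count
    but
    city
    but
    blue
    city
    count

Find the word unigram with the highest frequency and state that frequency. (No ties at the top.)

"city", 9 times

Unigram frequencies (highest first):
  city: 9
  all: 8
  but: 8
  count: 7
  year: 7
  blue: 7
  … (1 more, each ≤ 5)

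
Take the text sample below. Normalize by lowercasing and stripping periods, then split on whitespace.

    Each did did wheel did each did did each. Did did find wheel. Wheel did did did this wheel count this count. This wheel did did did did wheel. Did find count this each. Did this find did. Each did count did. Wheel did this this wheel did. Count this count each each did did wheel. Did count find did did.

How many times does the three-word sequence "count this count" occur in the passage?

2

Scanning the 59 overlapping trigram windows for "count this count":
  position 20–22: count this count
  position 49–51: count this count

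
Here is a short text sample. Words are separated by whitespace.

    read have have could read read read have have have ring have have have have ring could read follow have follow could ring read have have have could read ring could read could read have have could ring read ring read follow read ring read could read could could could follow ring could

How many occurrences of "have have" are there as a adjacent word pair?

9

Scanning the 52 overlapping bigram windows for "have have":
  position 2–3: have have
  position 8–9: have have
  position 9–10: have have
  position 12–13: have have
  position 13–14: have have
  position 14–15: have have
  position 25–26: have have
  position 26–27: have have
  position 35–36: have have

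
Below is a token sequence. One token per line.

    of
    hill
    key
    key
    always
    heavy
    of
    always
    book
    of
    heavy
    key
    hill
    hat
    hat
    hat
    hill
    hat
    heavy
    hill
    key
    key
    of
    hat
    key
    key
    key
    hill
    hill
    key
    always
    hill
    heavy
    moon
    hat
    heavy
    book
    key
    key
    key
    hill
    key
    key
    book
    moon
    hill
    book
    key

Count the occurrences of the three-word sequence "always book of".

Scanning the 46 overlapping trigram windows for "always book of":
  position 8–10: always book of

1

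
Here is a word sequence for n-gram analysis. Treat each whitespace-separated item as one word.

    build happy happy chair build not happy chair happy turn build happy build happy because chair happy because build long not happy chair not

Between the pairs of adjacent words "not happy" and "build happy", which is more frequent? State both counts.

"not happy": 2 occurrences
"build happy": 3 occurrences

"build happy" (3 vs 2)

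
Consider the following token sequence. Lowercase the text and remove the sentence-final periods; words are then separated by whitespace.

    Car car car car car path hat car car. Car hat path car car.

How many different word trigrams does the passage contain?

14 tokens → 12 trigram windows in total.
Repeated trigrams (each contributes count−1 duplicates):
  car car car: 4
3 duplicate windows → 12 − 3 = 9 distinct.

9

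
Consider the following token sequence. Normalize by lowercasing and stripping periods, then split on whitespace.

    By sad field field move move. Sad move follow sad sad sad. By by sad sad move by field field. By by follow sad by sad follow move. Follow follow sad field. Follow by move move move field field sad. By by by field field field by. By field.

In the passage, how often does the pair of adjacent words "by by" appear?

Scanning the 48 overlapping bigram windows for "by by":
  position 13–14: by by
  position 21–22: by by
  position 41–42: by by
  position 42–43: by by
  position 47–48: by by

5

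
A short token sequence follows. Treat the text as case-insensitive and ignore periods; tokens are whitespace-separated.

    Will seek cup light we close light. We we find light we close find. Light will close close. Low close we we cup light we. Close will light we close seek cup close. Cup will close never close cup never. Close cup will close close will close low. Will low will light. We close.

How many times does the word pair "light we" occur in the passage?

Scanning the 53 overlapping bigram windows for "light we":
  position 4–5: light we
  position 7–8: light we
  position 11–12: light we
  position 24–25: light we
  position 28–29: light we
  position 52–53: light we

6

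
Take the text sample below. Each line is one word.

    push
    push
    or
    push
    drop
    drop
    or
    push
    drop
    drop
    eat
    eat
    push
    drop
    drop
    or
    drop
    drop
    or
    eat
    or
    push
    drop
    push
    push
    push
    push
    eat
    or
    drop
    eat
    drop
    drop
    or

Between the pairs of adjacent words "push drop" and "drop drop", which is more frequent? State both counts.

"drop drop" (5 vs 4)

"push drop": 4 occurrences
"drop drop": 5 occurrences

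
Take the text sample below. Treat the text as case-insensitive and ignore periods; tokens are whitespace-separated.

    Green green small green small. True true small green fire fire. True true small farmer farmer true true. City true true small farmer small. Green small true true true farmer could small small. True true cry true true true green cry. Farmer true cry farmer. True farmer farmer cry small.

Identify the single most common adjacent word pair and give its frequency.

"true true", 9 times

Bigram frequencies (highest first):
  true true: 9
  green small: 3
  small green: 3
  small true: 3
  true small: 3
  farmer true: 3
  … (20 more, each ≤ 2)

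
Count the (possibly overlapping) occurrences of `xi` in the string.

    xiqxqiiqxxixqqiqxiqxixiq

Sliding a length-2 window over the 24 characters (23 positions):
  position 1–2: xi
  position 10–11: xi
  position 17–18: xi
  position 20–21: xi
  position 22–23: xi

5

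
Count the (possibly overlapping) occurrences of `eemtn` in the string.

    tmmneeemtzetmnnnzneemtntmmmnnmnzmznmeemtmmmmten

1

Sliding a length-5 window over the 47 characters (43 positions):
  position 19–23: eemtn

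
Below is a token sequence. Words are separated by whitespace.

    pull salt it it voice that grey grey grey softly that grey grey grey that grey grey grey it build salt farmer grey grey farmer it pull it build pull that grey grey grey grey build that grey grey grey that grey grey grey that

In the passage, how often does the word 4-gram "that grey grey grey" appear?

Scanning the 42 overlapping 4-gram windows for "that grey grey grey":
  position 6–9: that grey grey grey
  position 11–14: that grey grey grey
  position 15–18: that grey grey grey
  position 31–34: that grey grey grey
  position 37–40: that grey grey grey
  position 41–44: that grey grey grey

6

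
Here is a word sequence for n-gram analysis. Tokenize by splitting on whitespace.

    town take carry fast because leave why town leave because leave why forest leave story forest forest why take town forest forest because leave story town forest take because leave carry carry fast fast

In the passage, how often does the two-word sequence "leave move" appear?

Scanning the 33 overlapping bigram windows for "leave move":
  (none found)

0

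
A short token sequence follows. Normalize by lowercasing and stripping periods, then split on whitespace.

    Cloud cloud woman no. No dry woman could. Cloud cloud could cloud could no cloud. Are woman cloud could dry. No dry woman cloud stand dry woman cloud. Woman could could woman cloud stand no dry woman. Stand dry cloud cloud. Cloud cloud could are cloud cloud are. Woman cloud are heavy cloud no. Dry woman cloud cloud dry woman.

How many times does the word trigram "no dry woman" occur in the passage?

4

Scanning the 58 overlapping trigram windows for "no dry woman":
  position 5–7: no dry woman
  position 21–23: no dry woman
  position 35–37: no dry woman
  position 54–56: no dry woman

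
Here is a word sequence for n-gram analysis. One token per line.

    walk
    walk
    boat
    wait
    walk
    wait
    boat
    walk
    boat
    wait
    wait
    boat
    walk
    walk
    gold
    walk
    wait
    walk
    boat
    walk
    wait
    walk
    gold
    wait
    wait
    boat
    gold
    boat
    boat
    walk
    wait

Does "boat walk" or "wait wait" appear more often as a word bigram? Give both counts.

"boat walk": 4 occurrences
"wait wait": 2 occurrences

"boat walk" (4 vs 2)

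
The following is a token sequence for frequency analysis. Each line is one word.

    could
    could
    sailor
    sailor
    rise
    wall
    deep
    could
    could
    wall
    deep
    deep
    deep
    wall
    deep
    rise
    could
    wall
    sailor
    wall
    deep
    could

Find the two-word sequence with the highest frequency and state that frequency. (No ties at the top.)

"wall deep", 4 times

Bigram frequencies (highest first):
  wall deep: 4
  could could: 2
  deep could: 2
  could wall: 2
  deep deep: 2
  could sailor: 1
  … (8 more, each ≤ 1)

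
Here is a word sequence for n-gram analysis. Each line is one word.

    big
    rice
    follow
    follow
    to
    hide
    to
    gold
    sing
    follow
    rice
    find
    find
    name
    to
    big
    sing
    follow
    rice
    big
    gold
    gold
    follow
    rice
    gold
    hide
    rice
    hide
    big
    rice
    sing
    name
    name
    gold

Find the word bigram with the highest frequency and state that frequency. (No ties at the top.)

"follow rice", 3 times

Bigram frequencies (highest first):
  follow rice: 3
  big rice: 2
  sing follow: 2
  rice follow: 1
  follow follow: 1
  follow to: 1
  … (23 more, each ≤ 1)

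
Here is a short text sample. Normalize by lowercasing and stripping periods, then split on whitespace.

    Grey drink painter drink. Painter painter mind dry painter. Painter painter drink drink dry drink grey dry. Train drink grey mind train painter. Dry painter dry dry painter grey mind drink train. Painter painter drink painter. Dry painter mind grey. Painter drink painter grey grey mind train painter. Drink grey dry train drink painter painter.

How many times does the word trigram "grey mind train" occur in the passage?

Scanning the 53 overlapping trigram windows for "grey mind train":
  position 20–22: grey mind train
  position 45–47: grey mind train

2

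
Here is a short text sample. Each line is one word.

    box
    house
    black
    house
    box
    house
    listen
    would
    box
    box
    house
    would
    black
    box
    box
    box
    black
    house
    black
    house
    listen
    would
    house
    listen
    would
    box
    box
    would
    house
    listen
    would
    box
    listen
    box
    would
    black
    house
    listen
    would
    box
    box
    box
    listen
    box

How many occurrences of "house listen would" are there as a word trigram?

5

Scanning the 42 overlapping trigram windows for "house listen would":
  position 6–8: house listen would
  position 20–22: house listen would
  position 23–25: house listen would
  position 29–31: house listen would
  position 37–39: house listen would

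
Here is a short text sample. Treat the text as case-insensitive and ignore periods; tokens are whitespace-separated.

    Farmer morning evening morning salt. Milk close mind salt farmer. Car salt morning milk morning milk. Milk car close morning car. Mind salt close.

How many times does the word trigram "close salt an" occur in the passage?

Scanning the 22 overlapping trigram windows for "close salt an":
  (none found)

0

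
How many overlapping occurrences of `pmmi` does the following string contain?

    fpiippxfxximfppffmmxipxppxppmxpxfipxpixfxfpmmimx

1

Sliding a length-4 window over the 48 characters (45 positions):
  position 43–46: pmmi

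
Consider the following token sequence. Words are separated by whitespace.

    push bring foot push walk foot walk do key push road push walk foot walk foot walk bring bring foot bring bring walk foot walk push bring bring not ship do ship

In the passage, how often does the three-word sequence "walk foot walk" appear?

Scanning the 30 overlapping trigram windows for "walk foot walk":
  position 5–7: walk foot walk
  position 13–15: walk foot walk
  position 15–17: walk foot walk
  position 23–25: walk foot walk

4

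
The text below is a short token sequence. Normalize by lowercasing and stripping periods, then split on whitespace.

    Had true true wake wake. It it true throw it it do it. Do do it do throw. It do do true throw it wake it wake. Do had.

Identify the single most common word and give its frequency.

Unigram frequencies (highest first):
  it: 9
  do: 7
  true: 4
  wake: 4
  throw: 3
  had: 2

"it", 9 times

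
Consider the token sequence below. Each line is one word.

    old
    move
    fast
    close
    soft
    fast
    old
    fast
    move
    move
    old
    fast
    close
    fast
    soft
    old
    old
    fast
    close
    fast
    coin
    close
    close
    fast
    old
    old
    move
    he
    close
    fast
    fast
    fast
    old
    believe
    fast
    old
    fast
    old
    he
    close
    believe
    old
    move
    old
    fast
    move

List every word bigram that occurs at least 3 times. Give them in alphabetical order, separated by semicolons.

close fast; fast close; fast old; old fast; old move

Bigram counts meeting the condition (at least 3 times):
  close fast: 4
  fast close: 3
  fast old: 5
  old fast: 5
  old move: 3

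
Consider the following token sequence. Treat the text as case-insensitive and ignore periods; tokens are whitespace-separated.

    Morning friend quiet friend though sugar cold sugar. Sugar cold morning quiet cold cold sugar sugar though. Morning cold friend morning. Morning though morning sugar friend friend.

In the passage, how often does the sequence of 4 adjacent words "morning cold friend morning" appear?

Scanning the 24 overlapping 4-gram windows for "morning cold friend morning":
  position 18–21: morning cold friend morning

1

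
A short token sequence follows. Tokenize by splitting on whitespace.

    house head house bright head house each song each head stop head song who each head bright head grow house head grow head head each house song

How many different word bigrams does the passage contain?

21

27 tokens → 26 bigram windows in total.
Repeated bigrams (each contributes count−1 duplicates):
  bright head: 2
  each head: 2
  head grow: 2
  head house: 2
  house head: 2
5 duplicate windows → 26 − 5 = 21 distinct.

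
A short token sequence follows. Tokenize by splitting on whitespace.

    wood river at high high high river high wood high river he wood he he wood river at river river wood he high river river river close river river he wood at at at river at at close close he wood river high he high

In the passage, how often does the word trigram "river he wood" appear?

2

Scanning the 43 overlapping trigram windows for "river he wood":
  position 11–13: river he wood
  position 29–31: river he wood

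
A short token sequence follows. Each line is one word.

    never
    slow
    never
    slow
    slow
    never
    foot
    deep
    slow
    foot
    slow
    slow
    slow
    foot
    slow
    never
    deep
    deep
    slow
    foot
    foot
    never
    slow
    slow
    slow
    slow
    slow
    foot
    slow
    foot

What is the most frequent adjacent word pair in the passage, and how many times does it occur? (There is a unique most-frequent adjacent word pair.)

"slow slow", 7 times

Bigram frequencies (highest first):
  slow slow: 7
  slow foot: 5
  never slow: 3
  slow never: 3
  foot slow: 3
  deep slow: 2
  … (6 more, each ≤ 1)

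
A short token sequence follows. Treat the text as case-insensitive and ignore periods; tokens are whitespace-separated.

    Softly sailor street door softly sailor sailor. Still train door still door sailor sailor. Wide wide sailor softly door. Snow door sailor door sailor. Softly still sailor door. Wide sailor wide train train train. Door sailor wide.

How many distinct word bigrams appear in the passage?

24

37 tokens → 36 bigram windows in total.
Repeated bigrams (each contributes count−1 duplicates):
  door sailor: 4
  sailor wide: 3
  sailor door: 2
  sailor sailor: 2
  sailor softly: 2
  softly sailor: 2
  train door: 2
  train train: 2
  … (1 more repeated)
12 duplicate windows → 36 − 12 = 24 distinct.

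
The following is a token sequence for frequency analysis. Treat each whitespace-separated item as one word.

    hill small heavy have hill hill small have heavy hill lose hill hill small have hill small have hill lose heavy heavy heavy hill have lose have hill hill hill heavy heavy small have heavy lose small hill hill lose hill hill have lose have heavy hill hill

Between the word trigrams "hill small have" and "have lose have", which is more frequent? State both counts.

"hill small have": 3 occurrences
"have lose have": 2 occurrences

"hill small have" (3 vs 2)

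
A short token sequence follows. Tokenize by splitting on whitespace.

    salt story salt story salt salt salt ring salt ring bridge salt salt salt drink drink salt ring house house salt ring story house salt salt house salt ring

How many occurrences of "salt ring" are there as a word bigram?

Scanning the 28 overlapping bigram windows for "salt ring":
  position 7–8: salt ring
  position 9–10: salt ring
  position 17–18: salt ring
  position 21–22: salt ring
  position 28–29: salt ring

5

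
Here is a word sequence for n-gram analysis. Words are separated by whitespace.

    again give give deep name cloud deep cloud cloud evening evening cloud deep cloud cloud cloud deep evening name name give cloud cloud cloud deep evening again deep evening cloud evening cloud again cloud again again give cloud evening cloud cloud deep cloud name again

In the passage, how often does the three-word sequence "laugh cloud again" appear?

0

Scanning the 43 overlapping trigram windows for "laugh cloud again":
  (none found)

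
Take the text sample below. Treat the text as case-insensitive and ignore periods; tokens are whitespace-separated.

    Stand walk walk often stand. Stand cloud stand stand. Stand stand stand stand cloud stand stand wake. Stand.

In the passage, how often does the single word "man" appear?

Scanning the 18 tokens for "man":
  (none found)

0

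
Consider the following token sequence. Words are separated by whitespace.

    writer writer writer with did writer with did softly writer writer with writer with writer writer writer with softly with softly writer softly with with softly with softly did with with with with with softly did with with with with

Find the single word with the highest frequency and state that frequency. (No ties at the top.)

"with", 18 times

Unigram frequencies (highest first):
  with: 18
  writer: 11
  softly: 7
  did: 4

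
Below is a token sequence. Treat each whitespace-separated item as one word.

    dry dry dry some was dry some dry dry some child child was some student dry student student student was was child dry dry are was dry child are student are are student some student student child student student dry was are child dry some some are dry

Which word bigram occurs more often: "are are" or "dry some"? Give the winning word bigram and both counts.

"dry some" (4 vs 1)

"are are": 1 occurrence
"dry some": 4 occurrences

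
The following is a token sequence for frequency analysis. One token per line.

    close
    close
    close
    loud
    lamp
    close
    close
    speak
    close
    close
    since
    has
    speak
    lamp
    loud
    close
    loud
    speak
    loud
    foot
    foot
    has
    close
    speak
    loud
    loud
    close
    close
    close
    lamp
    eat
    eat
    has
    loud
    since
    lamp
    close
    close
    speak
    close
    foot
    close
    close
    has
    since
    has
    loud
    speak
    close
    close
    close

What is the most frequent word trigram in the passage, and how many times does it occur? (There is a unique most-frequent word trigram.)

"close close close", 3 times

Trigram frequencies (highest first):
  close close close: 3
  lamp close close: 2
  close close speak: 2
  close speak close: 2
  speak close close: 2
  close close loud: 1
  … (37 more, each ≤ 1)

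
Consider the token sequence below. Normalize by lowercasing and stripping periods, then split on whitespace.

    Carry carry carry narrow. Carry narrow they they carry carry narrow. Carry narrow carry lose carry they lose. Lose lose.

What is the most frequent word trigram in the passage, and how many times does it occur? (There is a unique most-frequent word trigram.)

Trigram frequencies (highest first):
  carry narrow carry: 3
  carry carry narrow: 2
  narrow carry narrow: 2
  carry carry carry: 1
  carry narrow they: 1
  narrow they they: 1
  … (8 more, each ≤ 1)

"carry narrow carry", 3 times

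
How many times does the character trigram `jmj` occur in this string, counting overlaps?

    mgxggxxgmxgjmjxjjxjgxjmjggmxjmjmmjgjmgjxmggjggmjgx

3

Sliding a length-3 window over the 50 characters (48 positions):
  position 12–14: jmj
  position 22–24: jmj
  position 29–31: jmj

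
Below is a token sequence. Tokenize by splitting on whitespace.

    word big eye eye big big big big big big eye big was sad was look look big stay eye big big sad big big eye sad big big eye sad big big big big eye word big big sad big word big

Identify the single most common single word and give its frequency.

"big", 23 times

Unigram frequencies (highest first):
  big: 23
  eye: 7
  sad: 5
  word: 3
  was: 2
  look: 2
  … (1 more, each ≤ 1)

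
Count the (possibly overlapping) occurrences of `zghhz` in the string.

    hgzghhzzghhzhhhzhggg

Sliding a length-5 window over the 20 characters (16 positions):
  position 3–7: zghhz
  position 8–12: zghhz

2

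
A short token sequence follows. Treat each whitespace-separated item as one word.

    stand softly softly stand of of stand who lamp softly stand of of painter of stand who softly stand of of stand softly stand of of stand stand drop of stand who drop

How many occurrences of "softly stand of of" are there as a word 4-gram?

Scanning the 30 overlapping 4-gram windows for "softly stand of of":
  position 3–6: softly stand of of
  position 10–13: softly stand of of
  position 18–21: softly stand of of
  position 23–26: softly stand of of

4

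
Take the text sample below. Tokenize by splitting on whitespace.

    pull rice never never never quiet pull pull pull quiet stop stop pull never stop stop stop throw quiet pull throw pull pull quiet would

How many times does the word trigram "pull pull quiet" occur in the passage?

Scanning the 23 overlapping trigram windows for "pull pull quiet":
  position 8–10: pull pull quiet
  position 22–24: pull pull quiet

2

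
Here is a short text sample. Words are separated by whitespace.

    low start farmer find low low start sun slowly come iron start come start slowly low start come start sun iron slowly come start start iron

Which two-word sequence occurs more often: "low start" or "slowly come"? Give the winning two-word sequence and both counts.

"low start": 3 occurrences
"slowly come": 2 occurrences

"low start" (3 vs 2)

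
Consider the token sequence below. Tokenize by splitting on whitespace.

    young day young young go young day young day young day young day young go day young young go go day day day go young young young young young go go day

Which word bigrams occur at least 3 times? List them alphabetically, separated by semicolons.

day young; go day; young day; young go; young young

Bigram counts meeting the condition (at least 3 times):
  day young: 6
  go day: 3
  young day: 5
  young go: 4
  young young: 6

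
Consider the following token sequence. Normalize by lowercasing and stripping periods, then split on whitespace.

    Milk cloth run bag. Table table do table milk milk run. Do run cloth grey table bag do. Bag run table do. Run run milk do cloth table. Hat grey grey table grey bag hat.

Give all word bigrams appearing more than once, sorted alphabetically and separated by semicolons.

do run; grey table; table do

Bigram counts meeting the condition (more than once):
  do run: 2
  grey table: 2
  table do: 2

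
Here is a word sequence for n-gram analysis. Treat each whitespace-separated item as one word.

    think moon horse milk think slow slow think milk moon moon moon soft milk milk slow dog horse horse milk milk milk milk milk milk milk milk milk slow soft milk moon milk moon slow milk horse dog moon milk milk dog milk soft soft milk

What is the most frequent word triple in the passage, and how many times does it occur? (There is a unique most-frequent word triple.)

Trigram frequencies (highest first):
  milk milk milk: 7
  milk milk slow: 2
  think moon horse: 1
  moon horse milk: 1
  horse milk think: 1
  milk think slow: 1
  … (31 more, each ≤ 1)

"milk milk milk", 7 times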